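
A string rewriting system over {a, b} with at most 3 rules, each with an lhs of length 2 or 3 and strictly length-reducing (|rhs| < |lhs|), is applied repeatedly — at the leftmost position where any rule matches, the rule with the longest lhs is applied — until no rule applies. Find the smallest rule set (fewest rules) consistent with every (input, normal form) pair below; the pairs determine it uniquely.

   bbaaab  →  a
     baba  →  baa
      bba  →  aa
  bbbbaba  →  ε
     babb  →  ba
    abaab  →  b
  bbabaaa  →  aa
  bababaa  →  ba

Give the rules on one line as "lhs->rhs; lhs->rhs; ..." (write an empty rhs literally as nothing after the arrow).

  | bbaaab => aaaab => ab => a
  | baba => baa
  | bba => aa
  | bbbbaba => abbaba => ababa => aaba => aaa => ε

aaa->; ab->a; bb->a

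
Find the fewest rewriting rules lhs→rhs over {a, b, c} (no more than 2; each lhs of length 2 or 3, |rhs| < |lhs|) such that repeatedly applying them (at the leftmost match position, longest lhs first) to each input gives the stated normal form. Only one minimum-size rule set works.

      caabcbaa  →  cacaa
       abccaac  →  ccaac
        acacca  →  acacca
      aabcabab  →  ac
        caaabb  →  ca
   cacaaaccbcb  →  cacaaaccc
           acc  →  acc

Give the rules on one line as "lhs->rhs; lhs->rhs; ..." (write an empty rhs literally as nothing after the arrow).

ab->; cb->c

  | caabcbaa => cacbaa => cacaa
  | abccaac => ccaac
  | acacca
  | aabcabab => acabab => acab => ac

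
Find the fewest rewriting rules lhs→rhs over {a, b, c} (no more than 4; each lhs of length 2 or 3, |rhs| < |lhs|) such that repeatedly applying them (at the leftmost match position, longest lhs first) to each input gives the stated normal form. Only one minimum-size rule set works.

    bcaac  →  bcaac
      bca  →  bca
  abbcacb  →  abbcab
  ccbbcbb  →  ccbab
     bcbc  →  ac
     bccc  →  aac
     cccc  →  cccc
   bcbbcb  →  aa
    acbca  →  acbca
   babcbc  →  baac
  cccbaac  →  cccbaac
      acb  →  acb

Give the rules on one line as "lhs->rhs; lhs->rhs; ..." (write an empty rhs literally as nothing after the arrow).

  | bcaac
  | bca
  | abbcacb => abbcab
  | ccbbcbb => ccbab

bcb->a; bcc->aa; cac->ca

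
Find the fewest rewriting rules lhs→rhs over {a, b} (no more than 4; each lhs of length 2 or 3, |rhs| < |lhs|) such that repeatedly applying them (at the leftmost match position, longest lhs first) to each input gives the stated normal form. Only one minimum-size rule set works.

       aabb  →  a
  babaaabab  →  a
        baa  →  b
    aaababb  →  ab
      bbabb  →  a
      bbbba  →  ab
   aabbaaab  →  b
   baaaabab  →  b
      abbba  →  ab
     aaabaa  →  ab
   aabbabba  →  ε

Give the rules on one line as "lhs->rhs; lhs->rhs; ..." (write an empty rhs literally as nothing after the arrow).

  | aabb => bb => a
  | babaaabab => bbaaabab => aaaabab => aabab => bab => bb => a
  | baa => ba => b
  | aaababb => ababb => abbb => abb => ab

aa->; abb->ab; ba->b; bb->a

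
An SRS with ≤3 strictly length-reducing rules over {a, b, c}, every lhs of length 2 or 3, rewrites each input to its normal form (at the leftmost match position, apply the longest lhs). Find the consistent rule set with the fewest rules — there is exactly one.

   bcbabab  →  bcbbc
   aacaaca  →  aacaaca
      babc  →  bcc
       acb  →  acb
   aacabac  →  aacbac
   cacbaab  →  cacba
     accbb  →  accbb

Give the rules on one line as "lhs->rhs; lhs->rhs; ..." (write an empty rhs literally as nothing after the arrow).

  | bcbabab => bcbbab => bcbbc
  | aacaaca
  | babc => bcc
  | acb

aab->a; ab->c; aba->ba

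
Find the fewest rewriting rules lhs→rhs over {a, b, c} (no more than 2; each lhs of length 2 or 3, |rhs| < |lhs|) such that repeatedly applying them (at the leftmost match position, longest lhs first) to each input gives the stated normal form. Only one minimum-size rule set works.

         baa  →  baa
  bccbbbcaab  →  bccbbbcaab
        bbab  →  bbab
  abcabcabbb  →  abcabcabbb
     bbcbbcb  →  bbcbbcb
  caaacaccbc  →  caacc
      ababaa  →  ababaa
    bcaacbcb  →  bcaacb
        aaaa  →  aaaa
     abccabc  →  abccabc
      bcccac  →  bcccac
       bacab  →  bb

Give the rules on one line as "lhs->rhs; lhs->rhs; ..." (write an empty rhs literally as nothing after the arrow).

  | baa
  | bccbbbcaab
  | bbab
  | abcabcabbb

aca->; cbc->c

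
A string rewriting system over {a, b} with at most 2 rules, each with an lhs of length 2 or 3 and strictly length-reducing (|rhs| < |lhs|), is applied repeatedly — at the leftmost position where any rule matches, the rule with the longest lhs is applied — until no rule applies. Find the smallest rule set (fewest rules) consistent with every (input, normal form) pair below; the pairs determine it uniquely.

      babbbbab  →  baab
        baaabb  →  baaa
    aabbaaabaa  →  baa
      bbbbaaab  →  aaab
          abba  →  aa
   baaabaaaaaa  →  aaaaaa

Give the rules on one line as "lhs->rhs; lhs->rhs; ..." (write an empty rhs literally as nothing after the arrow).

aba->ba; bb->

  | babbbbab => babbab => baab
  | baaabb => baaa
  | aabbaaabaa => aaaaabaa => aaaabaa => aaabaa => aabaa => abaa => baa
  | bbbbaaab => bbaaab => aaab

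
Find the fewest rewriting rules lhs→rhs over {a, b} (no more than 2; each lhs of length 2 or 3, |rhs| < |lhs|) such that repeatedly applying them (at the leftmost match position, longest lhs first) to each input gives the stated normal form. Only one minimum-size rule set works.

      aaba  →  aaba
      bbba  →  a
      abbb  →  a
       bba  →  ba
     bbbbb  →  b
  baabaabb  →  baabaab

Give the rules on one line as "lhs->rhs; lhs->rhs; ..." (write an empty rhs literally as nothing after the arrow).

bb->b; bbb->

  | aaba
  | bbba => a
  | abbb => a
  | bba => ba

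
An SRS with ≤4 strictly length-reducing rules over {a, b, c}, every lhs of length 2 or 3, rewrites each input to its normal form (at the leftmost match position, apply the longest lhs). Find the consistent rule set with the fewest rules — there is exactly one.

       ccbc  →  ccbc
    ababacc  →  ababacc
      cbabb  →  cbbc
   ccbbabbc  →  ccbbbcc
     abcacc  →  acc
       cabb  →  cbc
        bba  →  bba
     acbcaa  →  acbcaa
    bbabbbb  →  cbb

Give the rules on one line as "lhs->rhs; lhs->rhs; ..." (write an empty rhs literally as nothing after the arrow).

abb->bc; abc->; bcb->cb

  | ccbc
  | ababacc
  | cbabb => cbbc
  | ccbbabbc => ccbbbcc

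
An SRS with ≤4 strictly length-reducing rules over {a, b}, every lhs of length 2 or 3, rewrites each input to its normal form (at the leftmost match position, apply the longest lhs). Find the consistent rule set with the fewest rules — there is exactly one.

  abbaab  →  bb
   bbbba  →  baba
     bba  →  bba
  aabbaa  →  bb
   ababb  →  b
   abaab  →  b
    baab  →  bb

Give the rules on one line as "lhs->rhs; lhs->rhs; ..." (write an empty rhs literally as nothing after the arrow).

  | abbaab => baab => bb
  | bbbba => baba
  | bba
  | aabbaa => bbaa => bb

aa->; abb->b; bbb->ba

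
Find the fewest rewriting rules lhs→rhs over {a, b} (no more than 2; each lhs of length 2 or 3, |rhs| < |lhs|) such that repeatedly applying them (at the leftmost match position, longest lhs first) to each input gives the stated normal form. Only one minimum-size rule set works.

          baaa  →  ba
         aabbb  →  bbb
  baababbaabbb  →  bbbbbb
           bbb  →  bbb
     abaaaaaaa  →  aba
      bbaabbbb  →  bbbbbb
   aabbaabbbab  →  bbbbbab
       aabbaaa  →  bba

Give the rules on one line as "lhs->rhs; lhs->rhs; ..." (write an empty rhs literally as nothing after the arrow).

  | baaa => ba
  | aabbb => bbb
  | baababbaabbb => bbabbaabbb => bbbaabbb => bbbbbb
  | bbb

aa->; abb->b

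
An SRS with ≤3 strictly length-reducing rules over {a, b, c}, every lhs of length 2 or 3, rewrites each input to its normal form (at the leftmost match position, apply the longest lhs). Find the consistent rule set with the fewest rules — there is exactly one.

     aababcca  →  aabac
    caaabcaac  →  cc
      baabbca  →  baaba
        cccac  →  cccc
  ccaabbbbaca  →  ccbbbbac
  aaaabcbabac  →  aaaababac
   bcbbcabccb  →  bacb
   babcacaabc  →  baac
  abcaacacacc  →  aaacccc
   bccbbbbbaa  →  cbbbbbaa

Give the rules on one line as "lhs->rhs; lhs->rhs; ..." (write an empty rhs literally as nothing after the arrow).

  | aababcca => aabaca => aabac
  | caaabcaac => caabcaac => cabcaac => cbcaac => caac => cac => cc
  | baabbca => baaba
  | cccac => cccc

bc->; ca->c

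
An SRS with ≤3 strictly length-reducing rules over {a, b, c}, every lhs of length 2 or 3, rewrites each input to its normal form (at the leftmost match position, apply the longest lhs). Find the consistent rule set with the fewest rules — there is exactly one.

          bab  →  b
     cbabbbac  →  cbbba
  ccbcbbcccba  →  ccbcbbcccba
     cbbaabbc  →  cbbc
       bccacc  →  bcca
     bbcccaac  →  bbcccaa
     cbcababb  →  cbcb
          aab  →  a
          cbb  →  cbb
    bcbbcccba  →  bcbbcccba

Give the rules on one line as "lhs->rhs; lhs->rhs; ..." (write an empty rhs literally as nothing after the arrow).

ab->; ac->a

  | bab => b
  | cbabbbac => cbbbac => cbbba
  | ccbcbbcccba
  | cbbaabbc => cbbabc => cbbc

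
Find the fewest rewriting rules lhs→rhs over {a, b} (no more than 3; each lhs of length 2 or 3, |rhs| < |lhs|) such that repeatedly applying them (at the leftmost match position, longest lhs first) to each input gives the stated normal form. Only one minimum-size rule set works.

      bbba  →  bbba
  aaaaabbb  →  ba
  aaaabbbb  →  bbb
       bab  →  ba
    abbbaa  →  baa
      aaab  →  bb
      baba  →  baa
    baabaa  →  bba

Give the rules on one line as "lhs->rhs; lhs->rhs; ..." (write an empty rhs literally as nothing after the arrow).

aaa->b; ab->a; abb->

  | bbba
  | aaaaabbb => baabbb => bab => ba
  | aaaabbbb => babbbb => bbb
  | bab => ba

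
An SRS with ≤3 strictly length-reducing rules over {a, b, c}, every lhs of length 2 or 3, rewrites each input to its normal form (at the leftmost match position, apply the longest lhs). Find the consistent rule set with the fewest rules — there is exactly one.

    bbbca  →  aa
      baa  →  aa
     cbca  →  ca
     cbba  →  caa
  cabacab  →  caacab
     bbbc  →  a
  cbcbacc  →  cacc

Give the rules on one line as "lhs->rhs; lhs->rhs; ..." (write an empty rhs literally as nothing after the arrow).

  | bbbca => abca => aa
  | baa => aa
  | cbca => ca
  | cbba => caa

ba->a; bb->a; bc->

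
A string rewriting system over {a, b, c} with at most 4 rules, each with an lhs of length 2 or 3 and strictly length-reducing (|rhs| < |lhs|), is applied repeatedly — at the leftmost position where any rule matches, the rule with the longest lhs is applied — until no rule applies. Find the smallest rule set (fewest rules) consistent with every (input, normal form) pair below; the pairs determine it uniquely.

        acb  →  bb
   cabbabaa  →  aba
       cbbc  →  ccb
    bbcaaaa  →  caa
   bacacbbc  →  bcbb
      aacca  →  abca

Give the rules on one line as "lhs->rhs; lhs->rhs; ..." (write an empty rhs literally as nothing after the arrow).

  | acb => bb
  | cabbabaa => ababaa => aba
  | cbbc => ccb
  | bbcaaaa => cbaaaa => caa

ac->b; baa->; bbc->cb; cab->a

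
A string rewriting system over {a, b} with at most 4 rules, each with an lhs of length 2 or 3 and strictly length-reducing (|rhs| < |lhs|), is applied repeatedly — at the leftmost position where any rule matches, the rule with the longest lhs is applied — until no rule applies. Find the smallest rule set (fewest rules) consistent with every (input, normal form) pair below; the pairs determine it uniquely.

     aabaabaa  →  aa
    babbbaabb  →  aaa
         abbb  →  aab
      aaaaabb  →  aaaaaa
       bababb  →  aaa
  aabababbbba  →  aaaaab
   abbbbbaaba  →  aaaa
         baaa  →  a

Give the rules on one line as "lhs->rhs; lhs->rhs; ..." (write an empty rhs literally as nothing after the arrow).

  | aabaabaa => aabaa => aa
  | babbbaabb => abbbaabb => aabaabb => aabb => aaa
  | abbb => aab
  | aaaaabb => aaaaaa

ba->a; baa->; bb->a; bba->b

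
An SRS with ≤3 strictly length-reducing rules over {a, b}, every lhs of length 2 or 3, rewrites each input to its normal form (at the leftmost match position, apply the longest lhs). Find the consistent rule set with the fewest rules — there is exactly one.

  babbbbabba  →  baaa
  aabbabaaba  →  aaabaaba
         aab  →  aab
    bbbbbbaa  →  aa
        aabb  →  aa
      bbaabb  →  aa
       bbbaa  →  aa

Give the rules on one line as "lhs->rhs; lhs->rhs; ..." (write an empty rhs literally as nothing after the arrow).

bb->; bbb->bb

  | babbbbabba => babbbabba => babbabba => baabba => baaa
  | aabbabaaba => aaabaaba
  | aab
  | bbbbbbaa => bbbbbaa => bbbbaa => bbbaa => bbaa => aa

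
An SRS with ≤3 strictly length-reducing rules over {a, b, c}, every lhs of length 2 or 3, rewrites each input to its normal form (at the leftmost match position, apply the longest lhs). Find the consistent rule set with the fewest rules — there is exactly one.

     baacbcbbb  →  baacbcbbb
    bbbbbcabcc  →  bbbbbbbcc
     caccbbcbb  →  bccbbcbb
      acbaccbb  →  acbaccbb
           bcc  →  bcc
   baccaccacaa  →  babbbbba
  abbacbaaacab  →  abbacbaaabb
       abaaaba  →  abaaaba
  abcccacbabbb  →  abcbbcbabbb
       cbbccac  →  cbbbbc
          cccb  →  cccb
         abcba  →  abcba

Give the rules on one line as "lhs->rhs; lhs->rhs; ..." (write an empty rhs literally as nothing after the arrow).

ca->b; cca->bb

  | baacbcbbb
  | bbbbbcabcc => bbbbbbbcc
  | caccbbcbb => bccbbcbb
  | acbaccbb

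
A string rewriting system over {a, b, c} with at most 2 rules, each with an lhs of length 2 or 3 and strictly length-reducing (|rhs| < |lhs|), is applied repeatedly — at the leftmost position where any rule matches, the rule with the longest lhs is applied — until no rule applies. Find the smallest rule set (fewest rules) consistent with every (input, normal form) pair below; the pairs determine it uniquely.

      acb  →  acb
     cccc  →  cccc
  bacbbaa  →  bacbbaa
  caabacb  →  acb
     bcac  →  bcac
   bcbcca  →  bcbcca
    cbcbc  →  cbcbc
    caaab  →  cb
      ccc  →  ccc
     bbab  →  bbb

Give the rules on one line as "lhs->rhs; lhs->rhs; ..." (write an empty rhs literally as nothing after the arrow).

  | acb
  | cccc
  | bacbbaa
  | caabacb => cabacb => cbacb => acb

ab->b; cba->a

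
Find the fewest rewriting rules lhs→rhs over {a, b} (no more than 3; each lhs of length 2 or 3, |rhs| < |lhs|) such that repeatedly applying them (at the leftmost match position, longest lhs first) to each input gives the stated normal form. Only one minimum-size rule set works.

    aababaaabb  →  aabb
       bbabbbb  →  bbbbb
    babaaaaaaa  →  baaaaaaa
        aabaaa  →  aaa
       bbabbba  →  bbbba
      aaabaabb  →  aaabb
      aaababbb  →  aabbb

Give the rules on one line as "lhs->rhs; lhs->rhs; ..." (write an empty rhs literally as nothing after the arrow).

  | aababaaabb => abaaabb => aabb
  | bbabbbb => bbbbb
  | babaaaaaaa => baaaaaaa
  | aabaaa => aaa

aba->; bab->b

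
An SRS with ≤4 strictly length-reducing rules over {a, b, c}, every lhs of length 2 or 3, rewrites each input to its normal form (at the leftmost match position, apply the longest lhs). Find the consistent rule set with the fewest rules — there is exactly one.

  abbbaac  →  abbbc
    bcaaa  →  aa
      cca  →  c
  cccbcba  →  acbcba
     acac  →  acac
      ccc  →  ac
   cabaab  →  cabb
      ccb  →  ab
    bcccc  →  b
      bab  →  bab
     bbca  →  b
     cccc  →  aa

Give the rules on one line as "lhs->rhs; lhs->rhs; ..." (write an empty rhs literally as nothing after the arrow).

baa->b; bca->; cc->a; cca->c

  | abbbaac => abbbc
  | bcaaa => aa
  | cca => c
  | cccbcba => acbcba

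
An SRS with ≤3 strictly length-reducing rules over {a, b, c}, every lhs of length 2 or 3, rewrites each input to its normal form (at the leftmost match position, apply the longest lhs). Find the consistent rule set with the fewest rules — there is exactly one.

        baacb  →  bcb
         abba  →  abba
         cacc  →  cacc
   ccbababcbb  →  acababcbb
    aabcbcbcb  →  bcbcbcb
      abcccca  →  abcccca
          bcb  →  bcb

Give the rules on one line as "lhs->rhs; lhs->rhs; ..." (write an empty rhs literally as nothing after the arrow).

aa->; ccb->ac

  | baacb => bcb
  | abba
  | cacc
  | ccbababcbb => acababcbb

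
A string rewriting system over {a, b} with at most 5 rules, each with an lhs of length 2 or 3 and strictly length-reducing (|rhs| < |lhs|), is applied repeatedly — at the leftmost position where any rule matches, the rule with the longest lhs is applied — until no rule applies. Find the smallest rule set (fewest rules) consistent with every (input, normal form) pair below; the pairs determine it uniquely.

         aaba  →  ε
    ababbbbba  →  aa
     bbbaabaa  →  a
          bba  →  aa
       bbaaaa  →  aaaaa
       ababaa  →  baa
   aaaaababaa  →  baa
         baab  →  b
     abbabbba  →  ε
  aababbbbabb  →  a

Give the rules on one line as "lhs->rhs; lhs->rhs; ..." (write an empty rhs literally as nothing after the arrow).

  | aaba => aba => ε
  | ababbbbba => bbbbba => abbba => bba => aa
  | bbbaabaa => abaabaa => abaa => a
  | bba => aa

aab->ab; ab->; aba->; bb->a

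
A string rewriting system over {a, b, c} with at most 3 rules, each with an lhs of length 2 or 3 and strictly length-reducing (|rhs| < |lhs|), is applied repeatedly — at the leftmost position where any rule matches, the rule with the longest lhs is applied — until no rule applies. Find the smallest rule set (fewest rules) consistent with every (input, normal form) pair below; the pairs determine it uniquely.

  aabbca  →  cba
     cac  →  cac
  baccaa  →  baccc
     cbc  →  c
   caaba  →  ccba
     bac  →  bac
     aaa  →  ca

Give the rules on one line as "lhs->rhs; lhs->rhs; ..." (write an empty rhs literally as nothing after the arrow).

aa->c; bc->

  | aabbca => cbbca => cba
  | cac
  | baccaa => baccc
  | cbc => c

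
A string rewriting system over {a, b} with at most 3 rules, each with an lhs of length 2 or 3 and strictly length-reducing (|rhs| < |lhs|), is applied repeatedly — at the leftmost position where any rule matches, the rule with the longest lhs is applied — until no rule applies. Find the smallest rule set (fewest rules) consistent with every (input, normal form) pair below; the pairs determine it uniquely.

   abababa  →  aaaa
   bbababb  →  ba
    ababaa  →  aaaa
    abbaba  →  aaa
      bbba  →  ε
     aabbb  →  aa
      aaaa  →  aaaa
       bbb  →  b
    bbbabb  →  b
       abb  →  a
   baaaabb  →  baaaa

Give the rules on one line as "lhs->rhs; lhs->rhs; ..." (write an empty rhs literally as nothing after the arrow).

  | abababa => aababa => aaaba => aaaa
  | bbababb => babb => bab => ba
  | ababaa => aabaa => aaaa
  | abbaba => ababa => aaba => aaa

ab->a; bb->b; bba->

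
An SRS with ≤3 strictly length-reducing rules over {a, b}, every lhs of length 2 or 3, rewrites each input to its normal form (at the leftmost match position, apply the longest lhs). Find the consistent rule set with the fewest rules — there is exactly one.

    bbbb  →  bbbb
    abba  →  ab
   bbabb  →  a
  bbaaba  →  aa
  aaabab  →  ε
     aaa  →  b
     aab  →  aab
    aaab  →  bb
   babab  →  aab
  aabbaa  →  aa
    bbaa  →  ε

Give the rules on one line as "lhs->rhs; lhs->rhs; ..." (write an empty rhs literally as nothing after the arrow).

  | bbbb
  | abba => ab
  | bbabb => bab => a
  | bbaaba => baba => aa

aaa->b; ba->; bab->a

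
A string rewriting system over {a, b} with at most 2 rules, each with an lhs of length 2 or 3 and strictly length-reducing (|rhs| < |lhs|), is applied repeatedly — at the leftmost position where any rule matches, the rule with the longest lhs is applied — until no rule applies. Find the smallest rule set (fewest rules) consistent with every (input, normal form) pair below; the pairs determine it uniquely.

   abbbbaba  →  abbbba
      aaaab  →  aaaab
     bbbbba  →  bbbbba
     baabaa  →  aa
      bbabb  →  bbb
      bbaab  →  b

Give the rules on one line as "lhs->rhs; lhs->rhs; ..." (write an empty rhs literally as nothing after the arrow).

baa->a; bab->b

  | abbbbaba => abbbba
  | aaaab
  | bbbbba
  | baabaa => abaa => aa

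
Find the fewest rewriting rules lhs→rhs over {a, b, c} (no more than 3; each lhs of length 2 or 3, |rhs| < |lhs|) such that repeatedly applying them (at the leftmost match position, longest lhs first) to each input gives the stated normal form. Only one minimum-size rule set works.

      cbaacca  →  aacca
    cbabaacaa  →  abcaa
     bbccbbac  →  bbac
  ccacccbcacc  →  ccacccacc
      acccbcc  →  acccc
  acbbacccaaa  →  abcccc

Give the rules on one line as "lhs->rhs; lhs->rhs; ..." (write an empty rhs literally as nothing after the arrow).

  | cbaacca => aacca
  | cbabaacaa => abaacaa => abacaa => abcaa
  | bbccbbac => bbcbac => bbac
  | ccacccbcacc => ccacccacc

aaa->c; aba->ab; cb->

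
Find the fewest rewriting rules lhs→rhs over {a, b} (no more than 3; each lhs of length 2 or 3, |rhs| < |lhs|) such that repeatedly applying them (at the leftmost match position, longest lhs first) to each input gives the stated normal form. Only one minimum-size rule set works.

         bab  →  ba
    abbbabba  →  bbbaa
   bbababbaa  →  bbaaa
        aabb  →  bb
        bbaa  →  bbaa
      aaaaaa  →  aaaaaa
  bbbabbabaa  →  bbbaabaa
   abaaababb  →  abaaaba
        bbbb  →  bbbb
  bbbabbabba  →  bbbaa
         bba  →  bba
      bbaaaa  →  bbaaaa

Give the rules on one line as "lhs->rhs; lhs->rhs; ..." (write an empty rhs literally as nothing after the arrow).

abb->bb; bab->ba

  | bab => ba
  | abbbabba => bbbabba => bbbaba => bbbaa
  | bbababbaa => bbaabbaa => bbabbaa => bbabaa => bbaaa
  | aabb => abb => bb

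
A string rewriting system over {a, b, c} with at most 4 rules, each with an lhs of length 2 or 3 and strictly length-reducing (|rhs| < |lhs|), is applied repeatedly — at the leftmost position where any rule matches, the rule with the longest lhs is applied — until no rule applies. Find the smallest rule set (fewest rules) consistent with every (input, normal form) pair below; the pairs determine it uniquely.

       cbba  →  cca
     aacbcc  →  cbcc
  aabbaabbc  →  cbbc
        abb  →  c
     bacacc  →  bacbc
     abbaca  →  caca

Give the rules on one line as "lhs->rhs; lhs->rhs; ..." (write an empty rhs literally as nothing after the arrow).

aa->; abb->c; acc->bc; bba->ca

  | cbba => cca
  | aacbcc => cbcc
  | aabbaabbc => bbaabbc => caabbc => cbbc
  | abb => c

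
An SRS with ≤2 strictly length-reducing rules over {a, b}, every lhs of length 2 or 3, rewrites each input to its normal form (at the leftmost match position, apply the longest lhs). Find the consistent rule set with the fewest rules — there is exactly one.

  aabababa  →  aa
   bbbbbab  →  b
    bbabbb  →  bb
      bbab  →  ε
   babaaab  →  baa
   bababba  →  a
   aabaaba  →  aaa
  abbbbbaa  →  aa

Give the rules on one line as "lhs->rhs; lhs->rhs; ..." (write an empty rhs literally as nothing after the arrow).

ab->; bba->a

  | aabababa => aababa => aaba => aa
  | bbbbbab => bbbab => bab => b
  | bbabbb => abbb => bb
  | bbab => ab => ε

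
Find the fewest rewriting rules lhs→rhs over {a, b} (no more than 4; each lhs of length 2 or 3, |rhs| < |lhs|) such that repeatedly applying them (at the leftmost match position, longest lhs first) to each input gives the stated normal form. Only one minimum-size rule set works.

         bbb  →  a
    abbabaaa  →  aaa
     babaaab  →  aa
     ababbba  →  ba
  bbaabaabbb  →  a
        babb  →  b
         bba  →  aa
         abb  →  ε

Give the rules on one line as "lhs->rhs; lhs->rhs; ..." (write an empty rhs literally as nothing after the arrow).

ab->a; aba->bb; abb->; bb->a

  | bbb => ab => a
  | abbabaaa => abaaa => bbaa => aaa
  | babaaab => bbbaab => abaab => bbab => aab => aa
  | ababbba => bbbbba => abbba => ba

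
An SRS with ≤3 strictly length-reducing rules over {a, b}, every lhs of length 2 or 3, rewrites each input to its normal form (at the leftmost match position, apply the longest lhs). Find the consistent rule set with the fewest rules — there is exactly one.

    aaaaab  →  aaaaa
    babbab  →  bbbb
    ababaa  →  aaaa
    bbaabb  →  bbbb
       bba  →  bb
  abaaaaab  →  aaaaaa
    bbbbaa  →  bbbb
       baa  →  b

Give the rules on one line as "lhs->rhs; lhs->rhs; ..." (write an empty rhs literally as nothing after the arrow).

ab->a; ba->b

  | aaaaab => aaaaa
  | babbab => bbbab => bbbb
  | ababaa => aabaa => aaaa
  | bbaabb => bbabb => bbbb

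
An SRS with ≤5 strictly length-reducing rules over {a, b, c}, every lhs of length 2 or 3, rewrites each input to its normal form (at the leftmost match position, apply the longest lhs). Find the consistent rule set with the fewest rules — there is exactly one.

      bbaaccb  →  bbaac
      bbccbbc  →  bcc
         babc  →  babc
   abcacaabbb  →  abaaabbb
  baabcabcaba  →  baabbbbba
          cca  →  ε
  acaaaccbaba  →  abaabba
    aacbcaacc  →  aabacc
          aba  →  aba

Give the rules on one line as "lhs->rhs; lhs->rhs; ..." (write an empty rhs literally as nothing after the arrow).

bcb->c; ca->b; cac->a; cb->

  | bbaaccb => bbaac
  | bbccbbc => bbcbc => bcc
  | babc
  | abcacaabbb => abaaabbb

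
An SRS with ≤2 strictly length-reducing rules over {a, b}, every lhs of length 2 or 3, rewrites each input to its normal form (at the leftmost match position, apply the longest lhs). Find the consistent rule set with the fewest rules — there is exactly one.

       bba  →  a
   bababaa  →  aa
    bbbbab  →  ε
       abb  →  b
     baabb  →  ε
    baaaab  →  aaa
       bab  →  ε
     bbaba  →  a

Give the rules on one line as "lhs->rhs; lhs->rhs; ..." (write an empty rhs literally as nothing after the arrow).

ab->; ba->a

  | bba => ba => a
  | bababaa => ababaa => abaa => aa
  | bbbbab => bbbab => bbab => bab => ab => ε
  | abb => b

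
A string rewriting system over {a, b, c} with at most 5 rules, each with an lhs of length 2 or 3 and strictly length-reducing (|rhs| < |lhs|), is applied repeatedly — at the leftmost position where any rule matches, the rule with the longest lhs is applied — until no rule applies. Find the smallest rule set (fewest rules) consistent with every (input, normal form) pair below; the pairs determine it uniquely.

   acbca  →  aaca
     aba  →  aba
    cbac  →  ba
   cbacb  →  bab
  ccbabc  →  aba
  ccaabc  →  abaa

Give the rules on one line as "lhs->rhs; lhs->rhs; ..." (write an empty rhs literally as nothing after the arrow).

bc->a; cb->a; cba->bb; cca->ab

  | acbca => aaca
  | aba
  | cbac => bbc => ba
  | cbacb => bbcb => bab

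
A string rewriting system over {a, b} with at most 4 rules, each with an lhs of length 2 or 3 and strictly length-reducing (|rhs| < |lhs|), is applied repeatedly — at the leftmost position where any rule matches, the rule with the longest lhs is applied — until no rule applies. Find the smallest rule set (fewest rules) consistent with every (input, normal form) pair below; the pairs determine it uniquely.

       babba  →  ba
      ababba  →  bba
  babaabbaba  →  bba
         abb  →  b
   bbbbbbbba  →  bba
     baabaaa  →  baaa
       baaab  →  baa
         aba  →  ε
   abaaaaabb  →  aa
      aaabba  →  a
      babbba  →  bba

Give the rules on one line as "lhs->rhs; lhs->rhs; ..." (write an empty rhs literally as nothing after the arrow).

ab->; aba->; bab->bb; bbb->b

  | babba => bbba => ba
  | ababba => bba
  | babaabbaba => bbaabbaba => bbababa => bbbaba => baba => bba
  | abb => b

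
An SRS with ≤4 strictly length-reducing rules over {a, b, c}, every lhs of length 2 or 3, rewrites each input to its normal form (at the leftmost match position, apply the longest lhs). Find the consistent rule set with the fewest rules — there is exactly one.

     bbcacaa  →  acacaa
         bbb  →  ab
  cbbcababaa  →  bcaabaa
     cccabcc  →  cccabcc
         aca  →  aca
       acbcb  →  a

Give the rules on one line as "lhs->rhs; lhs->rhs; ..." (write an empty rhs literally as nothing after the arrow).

  | bbcacaa => acacaa
  | bbb => ab
  | cbbcababaa => bcababaa => bcaabaa
  | cccabcc

bab->ab; bb->a; cb->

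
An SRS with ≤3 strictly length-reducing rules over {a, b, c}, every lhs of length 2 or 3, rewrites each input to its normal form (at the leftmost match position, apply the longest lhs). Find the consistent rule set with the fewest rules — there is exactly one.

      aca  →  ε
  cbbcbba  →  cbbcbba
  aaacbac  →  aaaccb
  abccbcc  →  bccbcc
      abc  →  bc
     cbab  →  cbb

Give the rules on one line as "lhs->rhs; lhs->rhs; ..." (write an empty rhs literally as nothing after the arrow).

  | aca => ε
  | cbbcbba
  | aaacbac => aaaccb
  | abccbcc => bccbcc

ab->b; aca->; bac->cb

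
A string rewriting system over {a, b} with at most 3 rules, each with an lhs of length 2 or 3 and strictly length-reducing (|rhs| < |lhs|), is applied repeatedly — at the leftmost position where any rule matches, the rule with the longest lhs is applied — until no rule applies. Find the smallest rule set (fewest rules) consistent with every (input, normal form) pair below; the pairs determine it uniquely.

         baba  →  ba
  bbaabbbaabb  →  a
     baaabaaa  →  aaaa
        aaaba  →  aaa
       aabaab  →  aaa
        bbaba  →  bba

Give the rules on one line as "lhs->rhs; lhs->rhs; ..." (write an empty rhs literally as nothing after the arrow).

ab->a; aba->a; baa->a

  | baba => ba
  | bbaabbbaabb => babbbaabb => babbaabb => babaabb => baabb => abb => ab => a
  | baaabaaa => aabaaa => aaaa
  | aaaba => aaa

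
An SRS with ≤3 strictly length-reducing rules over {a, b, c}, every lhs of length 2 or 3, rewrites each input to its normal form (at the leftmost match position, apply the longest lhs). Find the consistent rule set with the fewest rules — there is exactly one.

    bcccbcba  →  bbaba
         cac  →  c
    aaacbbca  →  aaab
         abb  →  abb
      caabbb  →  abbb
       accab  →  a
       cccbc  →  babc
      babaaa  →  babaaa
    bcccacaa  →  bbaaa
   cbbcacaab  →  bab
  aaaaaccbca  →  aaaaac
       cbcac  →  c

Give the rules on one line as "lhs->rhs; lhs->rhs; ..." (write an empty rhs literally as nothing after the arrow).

  | bcccbcba => bbabcba => bbaba
  | cac => c
  | aaacbbca => aaabca => aaab
  | abb

ca->; cb->; ccc->ba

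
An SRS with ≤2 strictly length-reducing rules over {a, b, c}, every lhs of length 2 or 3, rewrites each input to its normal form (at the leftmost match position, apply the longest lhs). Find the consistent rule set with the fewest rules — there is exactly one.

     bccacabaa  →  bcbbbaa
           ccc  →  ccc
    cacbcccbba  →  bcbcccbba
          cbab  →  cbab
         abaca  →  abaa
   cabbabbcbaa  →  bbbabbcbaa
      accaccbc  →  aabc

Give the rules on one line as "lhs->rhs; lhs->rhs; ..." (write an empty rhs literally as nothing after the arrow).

  | bccacabaa => bcbcabaa => bcbbbaa
  | ccc
  | cacbcccbba => bcbcccbba
  | cbab

ac->a; ca->b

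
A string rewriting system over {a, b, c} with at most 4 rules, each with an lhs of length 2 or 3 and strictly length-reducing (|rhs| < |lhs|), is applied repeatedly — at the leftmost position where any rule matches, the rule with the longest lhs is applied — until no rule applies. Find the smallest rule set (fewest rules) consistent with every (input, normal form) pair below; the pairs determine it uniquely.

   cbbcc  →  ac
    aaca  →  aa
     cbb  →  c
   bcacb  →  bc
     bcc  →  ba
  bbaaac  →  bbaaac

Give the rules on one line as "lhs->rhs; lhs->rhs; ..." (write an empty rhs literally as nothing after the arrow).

  | cbbcc => cbcc => ccc => ac
  | aaca => aa
  | cbb => cb => c
  | bcacb => bcb => bc

ca->; cb->c; cc->a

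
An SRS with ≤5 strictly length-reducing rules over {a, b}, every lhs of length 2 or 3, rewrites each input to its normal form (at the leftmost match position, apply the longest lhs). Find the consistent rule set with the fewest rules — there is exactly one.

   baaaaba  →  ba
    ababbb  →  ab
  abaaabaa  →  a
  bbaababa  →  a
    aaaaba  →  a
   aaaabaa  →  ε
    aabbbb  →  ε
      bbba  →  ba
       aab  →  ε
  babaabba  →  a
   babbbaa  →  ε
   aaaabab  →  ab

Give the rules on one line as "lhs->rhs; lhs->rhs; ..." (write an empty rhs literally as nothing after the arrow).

aa->; aab->aa; bab->aa; bb->b

  | baaaaba => baaba => baaa => ba
  | ababbb => aaabb => abb => ab
  | abaaabaa => ababaa => aaaaa => aaa => a
  | bbaababa => baababa => baaaba => baba => aaa => a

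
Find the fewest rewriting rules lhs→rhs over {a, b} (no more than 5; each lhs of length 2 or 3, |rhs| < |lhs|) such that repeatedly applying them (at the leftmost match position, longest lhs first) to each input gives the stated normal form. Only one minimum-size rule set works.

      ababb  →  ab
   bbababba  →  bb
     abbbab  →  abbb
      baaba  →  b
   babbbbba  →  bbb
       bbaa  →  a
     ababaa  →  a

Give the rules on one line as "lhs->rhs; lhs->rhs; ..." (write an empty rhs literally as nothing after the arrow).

aa->b; ba->a; bab->; bba->b

  | ababb => ab
  | bbababba => bbabba => bbba => bb
  | abbbab => abbb
  | baaba => aaba => bba => b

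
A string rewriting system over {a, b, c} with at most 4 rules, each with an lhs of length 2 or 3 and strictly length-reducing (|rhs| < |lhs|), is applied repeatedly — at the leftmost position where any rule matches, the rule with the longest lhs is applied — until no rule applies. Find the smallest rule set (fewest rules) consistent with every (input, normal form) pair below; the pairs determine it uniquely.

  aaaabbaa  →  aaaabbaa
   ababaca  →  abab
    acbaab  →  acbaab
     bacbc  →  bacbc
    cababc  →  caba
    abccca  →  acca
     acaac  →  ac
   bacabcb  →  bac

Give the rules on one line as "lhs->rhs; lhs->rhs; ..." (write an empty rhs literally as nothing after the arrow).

abc->a; aca->; bcb->ac

  | aaaabbaa
  | ababaca => abab
  | acbaab
  | bacbc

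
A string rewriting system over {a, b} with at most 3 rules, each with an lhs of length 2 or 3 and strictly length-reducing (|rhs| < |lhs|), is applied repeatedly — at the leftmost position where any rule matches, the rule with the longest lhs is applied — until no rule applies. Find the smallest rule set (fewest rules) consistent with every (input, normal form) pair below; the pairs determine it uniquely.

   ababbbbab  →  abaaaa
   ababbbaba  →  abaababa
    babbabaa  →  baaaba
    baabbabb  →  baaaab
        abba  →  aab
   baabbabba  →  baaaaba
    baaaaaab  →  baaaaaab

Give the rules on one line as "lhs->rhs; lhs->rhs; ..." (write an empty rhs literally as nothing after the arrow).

bb->a; bba->ab

  | ababbbbab => abaabbab => abaaabb => abaaaa
  | ababbbaba => abaababa
  | babbabaa => baabbaa => baaaba
  | baabbabb => baaabbb => baaaab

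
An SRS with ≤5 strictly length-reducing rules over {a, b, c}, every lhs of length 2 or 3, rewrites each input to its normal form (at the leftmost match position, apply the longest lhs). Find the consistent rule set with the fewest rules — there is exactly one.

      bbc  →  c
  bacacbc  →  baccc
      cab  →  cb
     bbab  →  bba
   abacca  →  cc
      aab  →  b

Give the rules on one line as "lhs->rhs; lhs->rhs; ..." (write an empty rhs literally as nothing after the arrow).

  | bbc => bc => c
  | bacacbc => baccbc => baccc
  | cab => cb
  | bbab => bba

aa->; ab->a; bc->c; ca->c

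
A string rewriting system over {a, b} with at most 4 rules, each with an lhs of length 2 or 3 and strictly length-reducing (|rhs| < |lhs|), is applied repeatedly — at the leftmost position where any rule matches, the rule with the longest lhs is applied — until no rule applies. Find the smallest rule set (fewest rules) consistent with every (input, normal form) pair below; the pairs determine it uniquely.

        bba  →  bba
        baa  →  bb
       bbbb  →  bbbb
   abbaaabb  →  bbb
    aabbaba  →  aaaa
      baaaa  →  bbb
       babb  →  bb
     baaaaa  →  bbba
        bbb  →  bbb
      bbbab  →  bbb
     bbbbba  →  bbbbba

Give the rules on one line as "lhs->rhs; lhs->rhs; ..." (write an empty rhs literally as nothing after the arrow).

aab->aa; ab->; baa->bb

  | bba
  | baa => bb
  | bbbb
  | abbaaabb => baaabb => bbabb => bbb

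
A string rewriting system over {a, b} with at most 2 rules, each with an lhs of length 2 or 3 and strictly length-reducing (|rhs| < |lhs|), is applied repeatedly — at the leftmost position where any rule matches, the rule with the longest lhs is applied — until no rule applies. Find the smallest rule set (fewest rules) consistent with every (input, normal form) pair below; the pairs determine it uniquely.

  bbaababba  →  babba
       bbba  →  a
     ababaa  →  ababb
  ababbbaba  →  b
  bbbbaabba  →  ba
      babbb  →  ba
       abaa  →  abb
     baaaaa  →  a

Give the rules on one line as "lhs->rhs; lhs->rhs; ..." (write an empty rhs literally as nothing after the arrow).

aa->b; bbb->

  | bbaababba => bbbbabba => babba
  | bbba => a
  | ababaa => ababb
  | ababbbaba => abaaba => abbba => aa => b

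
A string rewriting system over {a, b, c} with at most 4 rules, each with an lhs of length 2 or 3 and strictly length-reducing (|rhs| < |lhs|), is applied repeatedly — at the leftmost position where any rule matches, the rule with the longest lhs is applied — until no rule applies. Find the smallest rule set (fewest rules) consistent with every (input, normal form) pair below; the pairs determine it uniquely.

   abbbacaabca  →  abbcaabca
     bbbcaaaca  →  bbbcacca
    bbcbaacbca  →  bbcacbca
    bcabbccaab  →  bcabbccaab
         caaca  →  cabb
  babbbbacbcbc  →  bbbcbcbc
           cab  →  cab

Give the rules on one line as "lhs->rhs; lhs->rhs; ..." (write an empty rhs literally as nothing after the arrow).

  | abbbacaabca => abbcaabca
  | bbbcaaaca => bbbcacca
  | bbcbaacbca => bbcacbca
  | bcabbccaab

aaa->ac; aca->bb; ba->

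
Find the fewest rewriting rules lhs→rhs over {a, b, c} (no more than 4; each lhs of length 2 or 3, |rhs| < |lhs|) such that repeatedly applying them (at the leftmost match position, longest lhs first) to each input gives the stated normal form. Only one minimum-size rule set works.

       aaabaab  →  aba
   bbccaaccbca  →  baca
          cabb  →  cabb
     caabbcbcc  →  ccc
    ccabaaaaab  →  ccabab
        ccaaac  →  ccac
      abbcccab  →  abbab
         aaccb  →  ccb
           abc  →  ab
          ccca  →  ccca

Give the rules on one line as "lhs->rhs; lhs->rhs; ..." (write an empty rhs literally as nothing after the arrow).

  | aaabaab => abaab => aba
  | bbccaaccbca => bbcaaccbca => bbaaccbca => bbccbca => bbcbca => baca
  | cabb
  | caabbcbcc => cabcbcc => caacc => ccc

aa->; aab->a; bc->b; bcb->a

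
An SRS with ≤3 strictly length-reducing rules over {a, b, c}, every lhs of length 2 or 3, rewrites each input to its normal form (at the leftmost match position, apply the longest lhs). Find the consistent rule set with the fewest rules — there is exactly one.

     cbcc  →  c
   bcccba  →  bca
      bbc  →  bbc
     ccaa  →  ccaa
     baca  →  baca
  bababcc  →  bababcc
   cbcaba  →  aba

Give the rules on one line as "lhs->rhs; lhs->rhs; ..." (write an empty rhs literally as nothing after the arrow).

  | cbcc => c
  | bcccba => bca
  | bbc
  | ccaa

cbc->; ccb->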